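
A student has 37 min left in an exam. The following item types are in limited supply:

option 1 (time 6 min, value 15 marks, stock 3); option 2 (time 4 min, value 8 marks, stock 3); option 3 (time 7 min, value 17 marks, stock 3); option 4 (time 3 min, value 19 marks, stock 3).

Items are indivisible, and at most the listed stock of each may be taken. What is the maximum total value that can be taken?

123 marks

Best selections within time 37 and stock limits:
- 1×option 1 + 3×option 3 + 3×option 4: time 36, value 123
- 1×option 1 + 2×option 2 + 2×option 3 + 3×option 4: time 37, value 122
Best: 123 marks.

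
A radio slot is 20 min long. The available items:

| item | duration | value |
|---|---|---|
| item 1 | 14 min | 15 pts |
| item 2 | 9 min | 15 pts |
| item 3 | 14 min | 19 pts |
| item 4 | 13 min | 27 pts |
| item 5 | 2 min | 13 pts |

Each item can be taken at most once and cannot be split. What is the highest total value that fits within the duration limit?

40 pts

Check high-value combinations within 20 min:
- item 4+item 5: duration 13+2=15, value 27+13=40
- item 3+item 5: duration 14+2=16, value 19+13=32
- item 2+item 5: duration 9+2=11, value 15+13=28
Best: 40 pts.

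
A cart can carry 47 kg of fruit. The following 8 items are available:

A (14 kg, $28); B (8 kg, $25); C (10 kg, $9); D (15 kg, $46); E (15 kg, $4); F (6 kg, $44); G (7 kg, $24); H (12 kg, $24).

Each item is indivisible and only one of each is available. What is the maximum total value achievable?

$148

Check high-value combinations within 47 kg:
- B+C+D+F+G: weight 8+10+15+6+7=46, value 25+9+46+44+24=148
- A+B+F+G+H: weight 14+8+6+7+12=47, value 28+25+44+24+24=145
- A+B+D+F: weight 14+8+15+6=43, value 28+25+46+44=143
- A+D+F+G: weight 14+15+6+7=42, value 28+46+44+24=142
- A+D+F+H: weight 14+15+6+12=47, value 28+46+44+24=142
Best: $148.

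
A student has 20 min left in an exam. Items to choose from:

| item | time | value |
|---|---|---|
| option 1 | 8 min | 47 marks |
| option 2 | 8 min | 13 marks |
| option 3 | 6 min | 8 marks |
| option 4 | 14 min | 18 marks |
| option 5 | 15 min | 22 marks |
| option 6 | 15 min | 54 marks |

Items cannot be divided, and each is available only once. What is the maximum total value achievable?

This is a 0/1 knapsack; check combinations near the capacity.
- option 1+option 2: time 8+8=16, value 47+13=60
- option 1+option 3: time 8+6=14, value 47+8=55
- option 6: time 15, value 54
Best: 60 marks.

60 marks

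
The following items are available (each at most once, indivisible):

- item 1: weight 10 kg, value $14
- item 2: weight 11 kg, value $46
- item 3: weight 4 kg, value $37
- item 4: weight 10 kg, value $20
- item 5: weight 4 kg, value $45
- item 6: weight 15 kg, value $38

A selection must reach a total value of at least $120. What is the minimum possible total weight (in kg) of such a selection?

19

Subsets with value ≥ 120, sorted by total weight:
- item 2+item 3+item 5: weight 19, value 128
- item 3+item 5+item 6: weight 23, value 120
- item 2+item 3+item 4+item 5: weight 29, value 148
- item 1+item 2+item 3+item 5: weight 29, value 142
Minimum weight: 19 kg.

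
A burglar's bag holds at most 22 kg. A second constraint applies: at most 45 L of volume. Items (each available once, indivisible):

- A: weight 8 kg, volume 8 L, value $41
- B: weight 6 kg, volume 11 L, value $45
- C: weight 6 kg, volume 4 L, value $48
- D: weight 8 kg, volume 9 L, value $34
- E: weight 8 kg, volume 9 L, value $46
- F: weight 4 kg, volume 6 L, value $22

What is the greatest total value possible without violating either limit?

$139

Feasible sets respecting both limits:
- B+C+E: weight 20, volume 24, value 139
- A+C+E: weight 22, volume 21, value 135
- A+B+C: weight 20, volume 23, value 134
- A+B+E: weight 22, volume 28, value 132
Best: $139.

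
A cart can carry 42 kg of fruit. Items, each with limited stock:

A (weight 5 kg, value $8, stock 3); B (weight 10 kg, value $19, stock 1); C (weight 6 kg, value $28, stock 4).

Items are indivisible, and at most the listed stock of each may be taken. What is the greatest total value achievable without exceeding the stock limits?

Best selections within weight 42 and stock limits:
- 1×A + 1×B + 4×C: weight 39, value 139
- 3×A + 4×C: weight 39, value 136
Best: $139.

$139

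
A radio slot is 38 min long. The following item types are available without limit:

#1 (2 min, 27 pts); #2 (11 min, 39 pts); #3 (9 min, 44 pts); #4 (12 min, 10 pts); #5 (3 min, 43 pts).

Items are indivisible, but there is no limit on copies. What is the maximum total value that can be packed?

Best value-per-unit is #5 at 43/3; filling with it alone gives 12×43 = 516.
Optimal mix: 1×#1 + 12×#5 → duration 38, value 543.

543 pts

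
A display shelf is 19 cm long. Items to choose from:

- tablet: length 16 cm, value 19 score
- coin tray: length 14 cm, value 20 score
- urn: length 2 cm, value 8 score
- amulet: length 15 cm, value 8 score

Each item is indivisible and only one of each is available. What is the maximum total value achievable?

28 score

Check high-value combinations within 19 cm:
- coin tray+urn: length 14+2=16, value 20+8=28
- tablet+urn: length 16+2=18, value 19+8=27
- coin tray: length 14, value 20
Best: 28 score.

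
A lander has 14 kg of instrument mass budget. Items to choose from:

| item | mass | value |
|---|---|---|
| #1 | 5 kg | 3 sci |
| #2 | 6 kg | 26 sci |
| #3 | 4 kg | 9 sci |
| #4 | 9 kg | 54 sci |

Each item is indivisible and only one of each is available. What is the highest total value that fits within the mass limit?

Check high-value combinations within 14 kg:
- #3+#4: mass 4+9=13, value 9+54=63
- #1+#4: mass 5+9=14, value 3+54=57
- #4: mass 9, value 54
Best: 63 sci.

63 sci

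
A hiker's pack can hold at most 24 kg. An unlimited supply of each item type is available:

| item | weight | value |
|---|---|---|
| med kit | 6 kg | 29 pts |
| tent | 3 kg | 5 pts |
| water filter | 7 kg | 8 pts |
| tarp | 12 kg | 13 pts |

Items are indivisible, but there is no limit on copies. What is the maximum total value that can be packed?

Best value-per-unit is med kit at 29/6, and filling with it alone uses weight 4×6=24. No mix of the others beats 4×29 = 116.

116 pts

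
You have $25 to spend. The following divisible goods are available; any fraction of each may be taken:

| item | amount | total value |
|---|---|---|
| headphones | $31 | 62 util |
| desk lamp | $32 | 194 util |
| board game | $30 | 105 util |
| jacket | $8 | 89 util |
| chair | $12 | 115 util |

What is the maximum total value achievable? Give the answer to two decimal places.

234.31

Take in order of value per unit:
- jacket (89/8 per unit): all 8 → value 89, running total 89.00
- chair (115/12 per unit): all 12 → value 115, running total 204.00
- desk lamp (194/32 per unit): 5 of 32 → value 5×194/32 = 30.3125, running total 234.31
Total 234.31.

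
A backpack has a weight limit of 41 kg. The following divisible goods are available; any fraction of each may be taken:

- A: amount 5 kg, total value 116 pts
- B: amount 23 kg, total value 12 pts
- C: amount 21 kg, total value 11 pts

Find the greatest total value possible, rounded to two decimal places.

Take in order of value per unit:
- A (116/5 per unit): all 5 → value 116, running total 116.00
- C (11/21 per unit): all 21 → value 11, running total 127.00
- B (12/23 per unit): 15 of 23 → value 15×12/23 = 7.8261, running total 134.83
Total 134.83.

134.83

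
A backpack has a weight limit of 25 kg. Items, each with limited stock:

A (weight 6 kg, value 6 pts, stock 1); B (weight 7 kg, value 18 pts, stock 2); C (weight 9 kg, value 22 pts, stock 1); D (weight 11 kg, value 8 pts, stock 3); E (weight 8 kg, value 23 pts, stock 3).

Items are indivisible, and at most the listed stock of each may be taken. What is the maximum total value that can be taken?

69 pts

Best selections within weight 25 and stock limits:
- 3×E: weight 24, value 69
- 1×C + 2×E: weight 25, value 68
- 1×B + 2×E: weight 23, value 64
- 1×B + 1×C + 1×E: weight 24, value 63
Best: 69 pts.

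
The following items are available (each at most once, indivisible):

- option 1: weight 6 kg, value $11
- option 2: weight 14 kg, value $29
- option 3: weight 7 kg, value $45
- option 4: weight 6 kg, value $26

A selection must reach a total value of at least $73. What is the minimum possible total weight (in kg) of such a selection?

Subsets with value ≥ 73, sorted by total weight:
- option 1+option 3+option 4: weight 19, value 82
- option 2+option 3: weight 21, value 74
Minimum weight: 19 kg.

19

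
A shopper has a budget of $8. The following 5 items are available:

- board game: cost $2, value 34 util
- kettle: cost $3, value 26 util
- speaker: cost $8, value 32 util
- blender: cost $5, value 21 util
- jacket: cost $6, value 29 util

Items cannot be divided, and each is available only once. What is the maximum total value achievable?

63 util

This is a 0/1 knapsack; check combinations near the capacity.
- board game+jacket: cost 2+6=8, value 34+29=63
- board game+kettle: cost 2+3=5, value 34+26=60
- board game+blender: cost 2+5=7, value 34+21=55
- kettle+blender: cost 3+5=8, value 26+21=47
Best: 63 util.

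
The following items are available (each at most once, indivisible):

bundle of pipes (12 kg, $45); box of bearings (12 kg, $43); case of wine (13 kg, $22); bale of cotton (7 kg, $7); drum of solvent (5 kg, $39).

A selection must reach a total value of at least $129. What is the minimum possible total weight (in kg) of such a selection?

36

Subsets with value ≥ 129, sorted by total weight:
- bundle of pipes+box of bearings+bale of cotton+drum of solvent: weight 36, value 134
- bundle of pipes+box of bearings+case of wine+drum of solvent: weight 42, value 149
Minimum weight: 36 kg.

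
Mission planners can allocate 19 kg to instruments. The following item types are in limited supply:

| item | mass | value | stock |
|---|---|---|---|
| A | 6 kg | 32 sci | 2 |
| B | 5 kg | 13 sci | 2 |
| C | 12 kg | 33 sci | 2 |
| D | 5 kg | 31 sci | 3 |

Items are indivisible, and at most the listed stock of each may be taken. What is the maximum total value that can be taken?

95 sci

Top feasible selections:
- 2×A + 1×D: mass 17, value 95
- 1×A + 2×D: mass 16, value 94
Best: 95 sci.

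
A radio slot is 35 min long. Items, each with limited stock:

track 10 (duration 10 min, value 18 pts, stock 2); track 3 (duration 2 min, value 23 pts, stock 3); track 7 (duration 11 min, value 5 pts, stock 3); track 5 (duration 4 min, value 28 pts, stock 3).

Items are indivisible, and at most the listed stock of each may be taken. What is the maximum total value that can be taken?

Top feasible selections:
- 1×track 10 + 3×track 3 + 3×track 5: duration 28, value 171
- 2×track 10 + 3×track 3 + 2×track 5: duration 34, value 161
Best: 171 pts.

171 pts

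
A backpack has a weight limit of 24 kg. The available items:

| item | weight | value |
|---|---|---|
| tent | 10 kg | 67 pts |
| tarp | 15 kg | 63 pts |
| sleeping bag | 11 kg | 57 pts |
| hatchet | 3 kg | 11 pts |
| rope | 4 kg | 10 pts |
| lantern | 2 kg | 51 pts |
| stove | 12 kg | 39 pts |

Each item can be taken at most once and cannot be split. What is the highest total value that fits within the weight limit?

175 pts

Check high-value combinations within 24 kg:
- tent+sleeping bag+lantern: weight 10+11+2=23, value 67+57+51=175
- tent+lantern+stove: weight 10+2+12=24, value 67+51+39=157
- tent+hatchet+rope+lantern: weight 10+3+4+2=19, value 67+11+10+51=139
- tent+sleeping bag+hatchet: weight 10+11+3=24, value 67+57+11=135
- tarp+hatchet+rope+lantern: weight 15+3+4+2=24, value 63+11+10+51=135
Best: 175 pts.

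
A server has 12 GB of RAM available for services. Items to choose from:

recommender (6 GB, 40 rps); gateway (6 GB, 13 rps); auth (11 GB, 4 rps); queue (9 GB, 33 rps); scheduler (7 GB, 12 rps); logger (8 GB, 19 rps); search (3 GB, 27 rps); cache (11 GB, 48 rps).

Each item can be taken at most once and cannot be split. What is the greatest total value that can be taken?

Check high-value combinations within 12 GB:
- recommender+search: memory 6+3=9, value 40+27=67
- queue+search: memory 9+3=12, value 33+27=60
- recommender+gateway: memory 6+6=12, value 40+13=53
- cache: memory 11, value 48
- logger+search: memory 8+3=11, value 19+27=46
Best: 67 rps.

67 rps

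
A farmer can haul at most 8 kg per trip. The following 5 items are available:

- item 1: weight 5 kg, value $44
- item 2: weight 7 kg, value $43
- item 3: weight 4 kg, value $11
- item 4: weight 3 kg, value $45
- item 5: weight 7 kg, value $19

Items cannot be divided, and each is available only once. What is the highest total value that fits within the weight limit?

This is a 0/1 knapsack; check combinations near the capacity.
- item 1+item 4: weight 5+3=8, value 44+45=89
- item 3+item 4: weight 4+3=7, value 11+45=56
- item 4: weight 3, value 45
- item 1: weight 5, value 44
Best: $89.

$89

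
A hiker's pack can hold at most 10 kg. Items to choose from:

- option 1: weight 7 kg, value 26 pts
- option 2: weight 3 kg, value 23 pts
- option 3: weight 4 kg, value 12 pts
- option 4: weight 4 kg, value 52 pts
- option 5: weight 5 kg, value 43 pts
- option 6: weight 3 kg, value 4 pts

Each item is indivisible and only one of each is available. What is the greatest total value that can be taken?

Check high-value combinations within 10 kg:
- option 4+option 5: weight 4+5=9, value 52+43=95
- option 2+option 4+option 6: weight 3+4+3=10, value 23+52+4=79
- option 2+option 4: weight 3+4=7, value 23+52=75
- option 2+option 5: weight 3+5=8, value 23+43=66
Best: 95 pts.

95 pts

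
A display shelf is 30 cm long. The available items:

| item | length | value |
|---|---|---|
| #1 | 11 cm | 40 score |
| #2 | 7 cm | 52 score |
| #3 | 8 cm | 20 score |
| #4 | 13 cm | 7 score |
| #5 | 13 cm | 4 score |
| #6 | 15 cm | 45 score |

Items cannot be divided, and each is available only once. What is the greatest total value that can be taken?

117 score

Check high-value combinations within 30 cm:
- #2+#3+#6: length 7+8+15=30, value 52+20+45=117
- #1+#2+#3: length 11+7+8=26, value 40+52+20=112
- #2+#6: length 7+15=22, value 52+45=97
- #1+#2: length 11+7=18, value 40+52=92
Best: 117 score.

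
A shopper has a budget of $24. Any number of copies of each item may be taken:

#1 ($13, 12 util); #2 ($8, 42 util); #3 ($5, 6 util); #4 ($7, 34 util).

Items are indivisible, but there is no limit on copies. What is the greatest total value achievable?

126 util

Best value-per-unit is #2 at 42/8, and filling with it alone uses cost 3×8=24. No mix of the others beats 3×42 = 126.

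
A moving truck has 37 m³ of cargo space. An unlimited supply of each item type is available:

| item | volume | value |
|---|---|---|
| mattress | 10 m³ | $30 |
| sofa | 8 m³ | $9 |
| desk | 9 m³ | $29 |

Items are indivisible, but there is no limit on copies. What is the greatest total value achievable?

Best value-per-unit is desk at 29/9; filling with it alone gives 4×29 = 116.
Optimal mix: 1×mattress + 3×desk → volume 37, value 117.

$117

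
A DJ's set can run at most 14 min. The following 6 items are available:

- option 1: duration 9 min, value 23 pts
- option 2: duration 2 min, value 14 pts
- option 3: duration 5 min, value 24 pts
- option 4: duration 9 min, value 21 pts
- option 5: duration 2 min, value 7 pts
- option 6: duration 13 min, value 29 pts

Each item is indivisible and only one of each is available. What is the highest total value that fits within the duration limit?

47 pts

Check high-value combinations within 14 min:
- option 1+option 3: duration 9+5=14, value 23+24=47
- option 2+option 3+option 5: duration 2+5+2=9, value 14+24+7=45
- option 3+option 4: duration 5+9=14, value 24+21=45
Best: 47 pts.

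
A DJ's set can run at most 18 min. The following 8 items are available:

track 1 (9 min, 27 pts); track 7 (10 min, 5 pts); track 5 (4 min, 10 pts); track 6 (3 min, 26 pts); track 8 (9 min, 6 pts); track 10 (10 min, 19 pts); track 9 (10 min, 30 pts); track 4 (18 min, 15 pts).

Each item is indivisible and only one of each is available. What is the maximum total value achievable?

66 pts

Check high-value combinations within 18 min:
- track 5+track 6+track 9: duration 4+3+10=17, value 10+26+30=66
- track 1+track 5+track 6: duration 9+4+3=16, value 27+10+26=63
- track 6+track 9: duration 3+10=13, value 26+30=56
Best: 66 pts.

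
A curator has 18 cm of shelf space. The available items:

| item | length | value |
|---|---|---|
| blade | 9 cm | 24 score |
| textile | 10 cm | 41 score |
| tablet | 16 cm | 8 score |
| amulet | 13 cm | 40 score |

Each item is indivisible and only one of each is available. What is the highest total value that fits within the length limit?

Check high-value combinations within 18 cm:
- textile: length 10, value 41
- amulet: length 13, value 40
- blade: length 9, value 24
- tablet: length 16, value 8
Best: 41 score.

41 score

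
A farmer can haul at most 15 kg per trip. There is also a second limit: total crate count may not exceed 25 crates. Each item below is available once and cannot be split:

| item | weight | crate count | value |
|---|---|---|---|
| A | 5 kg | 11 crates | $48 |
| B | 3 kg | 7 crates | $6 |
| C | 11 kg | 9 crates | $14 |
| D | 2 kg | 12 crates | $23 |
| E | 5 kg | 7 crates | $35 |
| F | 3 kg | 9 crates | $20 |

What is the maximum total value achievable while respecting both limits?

$89

Feasible sets respecting both limits:
- A+B+E: weight 13, crate count 25, value 89
- A+E: weight 10, crate count 18, value 83
- A+D: weight 7, crate count 23, value 71
- A+F: weight 8, crate count 20, value 68
Best: $89.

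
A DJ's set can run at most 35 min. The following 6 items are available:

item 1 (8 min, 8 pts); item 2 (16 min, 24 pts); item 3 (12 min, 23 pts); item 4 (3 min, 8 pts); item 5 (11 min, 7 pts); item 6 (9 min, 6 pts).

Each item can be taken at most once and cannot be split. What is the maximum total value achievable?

55 pts

Check high-value combinations within 35 min:
- item 2+item 3+item 4: duration 16+12+3=31, value 24+23+8=55
- item 2+item 3: duration 16+12=28, value 24+23=47
- item 1+item 3+item 4+item 5: duration 8+12+3+11=34, value 8+23+8+7=46
- item 1+item 3+item 4+item 6: duration 8+12+3+9=32, value 8+23+8+6=45
- item 3+item 4+item 5+item 6: duration 12+3+11+9=35, value 23+8+7+6=44
Best: 55 pts.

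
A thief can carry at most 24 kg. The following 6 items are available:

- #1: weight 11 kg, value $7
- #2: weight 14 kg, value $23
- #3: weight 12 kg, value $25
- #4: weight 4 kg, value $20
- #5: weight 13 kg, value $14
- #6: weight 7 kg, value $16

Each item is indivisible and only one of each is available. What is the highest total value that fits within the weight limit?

This is a 0/1 knapsack; check combinations near the capacity.
- #3+#4+#6: weight 12+4+7=23, value 25+20+16=61
- #4+#5+#6: weight 4+13+7=24, value 20+14+16=50
- #3+#4: weight 12+4=16, value 25+20=45
Best: $61.

$61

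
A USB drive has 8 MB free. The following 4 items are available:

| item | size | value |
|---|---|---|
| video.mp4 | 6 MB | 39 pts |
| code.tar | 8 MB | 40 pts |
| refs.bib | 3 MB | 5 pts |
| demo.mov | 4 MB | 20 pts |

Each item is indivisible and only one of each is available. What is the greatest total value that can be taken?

40 pts

Check high-value combinations within 8 MB:
- code.tar: size 8, value 40
- video.mp4: size 6, value 39
- refs.bib+demo.mov: size 3+4=7, value 5+20=25
Best: 40 pts.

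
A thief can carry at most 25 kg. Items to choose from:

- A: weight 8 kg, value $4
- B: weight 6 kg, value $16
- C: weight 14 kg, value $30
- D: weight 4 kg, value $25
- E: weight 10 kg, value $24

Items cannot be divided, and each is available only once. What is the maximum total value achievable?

Check high-value combinations within 25 kg:
- B+C+D: weight 6+14+4=24, value 16+30+25=71
- B+D+E: weight 6+4+10=20, value 16+25+24=65
- C+D: weight 14+4=18, value 30+25=55
- C+E: weight 14+10=24, value 30+24=54
- A+D+E: weight 8+4+10=22, value 4+25+24=53
Best: $71.

$71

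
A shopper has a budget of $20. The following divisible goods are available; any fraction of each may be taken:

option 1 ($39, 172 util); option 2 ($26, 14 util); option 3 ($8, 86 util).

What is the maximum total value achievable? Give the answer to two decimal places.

138.92

Take in order of value per unit:
- option 3 (86/8 per unit): all 8 → value 86, running total 86.00
- option 1 (172/39 per unit): 12 of 39 → value 12×172/39 = 52.9231, running total 138.92
Total 138.92.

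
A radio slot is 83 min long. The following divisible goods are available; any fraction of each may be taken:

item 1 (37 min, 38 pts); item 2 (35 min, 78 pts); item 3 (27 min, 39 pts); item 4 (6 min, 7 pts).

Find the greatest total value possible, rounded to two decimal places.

139.41

Take in order of value per unit:
- item 2 (78/35 per unit): all 35 → value 78, running total 78.00
- item 3 (39/27 per unit): all 27 → value 39, running total 117.00
- item 4 (7/6 per unit): all 6 → value 7, running total 124.00
- item 1 (38/37 per unit): 15 of 37 → value 15×38/37 = 15.4054, running total 139.41
Total 139.41.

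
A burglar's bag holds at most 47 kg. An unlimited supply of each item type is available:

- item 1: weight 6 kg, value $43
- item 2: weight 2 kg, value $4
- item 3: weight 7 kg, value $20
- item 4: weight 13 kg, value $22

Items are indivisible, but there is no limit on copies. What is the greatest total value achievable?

$309

Best value-per-unit is item 1 at 43/6; filling with it alone gives 7×43 = 301.
Optimal mix: 7×item 1 + 2×item 2 → weight 46, value 309.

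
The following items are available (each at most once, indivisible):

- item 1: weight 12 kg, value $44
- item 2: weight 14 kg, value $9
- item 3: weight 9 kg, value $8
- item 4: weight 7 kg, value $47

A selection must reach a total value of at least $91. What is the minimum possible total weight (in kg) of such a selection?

19

Subsets with value ≥ 91, sorted by total weight:
- item 1+item 4: weight 19, value 91
- item 1+item 3+item 4: weight 28, value 99
- item 1+item 2+item 4: weight 33, value 100
Minimum weight: 19 kg.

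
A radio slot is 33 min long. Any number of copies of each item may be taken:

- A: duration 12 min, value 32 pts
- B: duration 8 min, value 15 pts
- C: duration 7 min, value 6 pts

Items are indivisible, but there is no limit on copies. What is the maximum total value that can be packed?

Best value-per-unit is A at 32/12; filling with it alone gives 2×32 = 64.
Optimal mix: 2×A + 1×B → duration 32, value 79.

79 pts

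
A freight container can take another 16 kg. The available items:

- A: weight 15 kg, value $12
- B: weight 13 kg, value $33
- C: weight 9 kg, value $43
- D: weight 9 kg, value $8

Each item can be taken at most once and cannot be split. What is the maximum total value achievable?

Check high-value combinations within 16 kg:
- C: weight 9, value 43
- B: weight 13, value 33
- A: weight 15, value 12
- D: weight 9, value 8
Best: $43.

$43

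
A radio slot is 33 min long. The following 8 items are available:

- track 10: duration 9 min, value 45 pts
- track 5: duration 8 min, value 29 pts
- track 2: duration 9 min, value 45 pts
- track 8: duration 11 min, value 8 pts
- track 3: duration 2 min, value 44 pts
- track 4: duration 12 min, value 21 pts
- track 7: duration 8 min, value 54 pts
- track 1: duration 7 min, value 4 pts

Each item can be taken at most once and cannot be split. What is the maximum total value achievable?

188 pts

Check high-value combinations within 33 min:
- track 10+track 2+track 3+track 7: duration 9+9+2+8=28, value 45+45+44+54=188
- track 10+track 5+track 3+track 7: duration 9+8+2+8=27, value 45+29+44+54=172
- track 5+track 2+track 3+track 7: duration 8+9+2+8=27, value 29+45+44+54=172
- track 10+track 3+track 4+track 7: duration 9+2+12+8=31, value 45+44+21+54=164
- track 2+track 3+track 4+track 7: duration 9+2+12+8=31, value 45+44+21+54=164
Best: 188 pts.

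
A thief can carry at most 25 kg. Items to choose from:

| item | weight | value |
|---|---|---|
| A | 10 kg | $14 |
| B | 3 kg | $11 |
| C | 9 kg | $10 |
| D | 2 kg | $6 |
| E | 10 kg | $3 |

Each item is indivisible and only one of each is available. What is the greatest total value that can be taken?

Check high-value combinations within 25 kg:
- A+B+C+D: weight 10+3+9+2=24, value 14+11+10+6=41
- A+B+C: weight 10+3+9=22, value 14+11+10=35
- A+B+D+E: weight 10+3+2+10=25, value 14+11+6+3=34
Best: $41.

$41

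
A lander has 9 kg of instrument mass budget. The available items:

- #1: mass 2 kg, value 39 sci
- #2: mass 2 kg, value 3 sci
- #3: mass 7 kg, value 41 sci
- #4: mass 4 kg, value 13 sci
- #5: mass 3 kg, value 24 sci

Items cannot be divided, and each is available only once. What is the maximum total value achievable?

80 sci

Check high-value combinations within 9 kg:
- #1+#3: mass 2+7=9, value 39+41=80
- #1+#4+#5: mass 2+4+3=9, value 39+13+24=76
- #1+#2+#5: mass 2+2+3=7, value 39+3+24=66
- #1+#5: mass 2+3=5, value 39+24=63
Best: 80 sci.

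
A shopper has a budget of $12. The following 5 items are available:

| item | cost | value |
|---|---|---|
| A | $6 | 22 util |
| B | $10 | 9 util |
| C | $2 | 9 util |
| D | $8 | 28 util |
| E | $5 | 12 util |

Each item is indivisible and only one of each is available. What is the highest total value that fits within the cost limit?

Check high-value combinations within $12:
- C+D: cost 2+8=10, value 9+28=37
- A+E: cost 6+5=11, value 22+12=34
- A+C: cost 6+2=8, value 22+9=31
Best: 37 util.

37 util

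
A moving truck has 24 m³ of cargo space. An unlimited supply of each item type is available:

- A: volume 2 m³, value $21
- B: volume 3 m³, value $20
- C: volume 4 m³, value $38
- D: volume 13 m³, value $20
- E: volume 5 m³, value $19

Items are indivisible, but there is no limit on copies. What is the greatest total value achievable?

$252

Best value-per-unit is A at 21/2, and filling with it alone uses volume 12×2=24. No mix of the others beats 12×21 = 252.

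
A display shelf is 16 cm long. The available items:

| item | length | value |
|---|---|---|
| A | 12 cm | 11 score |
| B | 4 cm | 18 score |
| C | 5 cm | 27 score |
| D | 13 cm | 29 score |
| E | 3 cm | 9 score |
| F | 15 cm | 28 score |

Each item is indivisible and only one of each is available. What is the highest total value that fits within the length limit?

54 score

Check high-value combinations within 16 cm:
- B+C+E: length 4+5+3=12, value 18+27+9=54
- B+C: length 4+5=9, value 18+27=45
- D+E: length 13+3=16, value 29+9=38
- C+E: length 5+3=8, value 27+9=36
- D: length 13, value 29
Best: 54 score.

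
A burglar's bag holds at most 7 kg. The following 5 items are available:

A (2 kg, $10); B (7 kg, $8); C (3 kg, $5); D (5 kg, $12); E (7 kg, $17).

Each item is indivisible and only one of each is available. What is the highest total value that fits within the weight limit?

$22

This is a 0/1 knapsack; check combinations near the capacity.
- A+D: weight 2+5=7, value 10+12=22
- E: weight 7, value 17
- A+C: weight 2+3=5, value 10+5=15
- D: weight 5, value 12
Best: $22.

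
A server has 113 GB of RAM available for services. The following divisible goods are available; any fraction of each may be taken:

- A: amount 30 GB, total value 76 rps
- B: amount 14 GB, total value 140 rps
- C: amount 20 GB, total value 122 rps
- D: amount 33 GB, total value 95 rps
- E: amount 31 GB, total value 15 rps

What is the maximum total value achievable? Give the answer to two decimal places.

440.74

Take in order of value per unit:
- B (140/14 per unit): all 14 → value 140, running total 140.00
- C (122/20 per unit): all 20 → value 122, running total 262.00
- D (95/33 per unit): all 33 → value 95, running total 357.00
- A (76/30 per unit): all 30 → value 76, running total 433.00
- E (15/31 per unit): 16 of 31 → value 16×15/31 = 7.7419, running total 440.74
Total 440.74.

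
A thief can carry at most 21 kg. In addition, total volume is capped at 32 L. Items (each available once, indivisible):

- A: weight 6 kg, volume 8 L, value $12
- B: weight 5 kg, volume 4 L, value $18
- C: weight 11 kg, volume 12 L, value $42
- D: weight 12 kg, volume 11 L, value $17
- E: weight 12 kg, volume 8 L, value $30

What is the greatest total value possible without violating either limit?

$60

Feasible sets respecting both limits:
- B+C: weight 16, volume 16, value 60
- A+C: weight 17, volume 20, value 54
- B+E: weight 17, volume 12, value 48
Best: $60.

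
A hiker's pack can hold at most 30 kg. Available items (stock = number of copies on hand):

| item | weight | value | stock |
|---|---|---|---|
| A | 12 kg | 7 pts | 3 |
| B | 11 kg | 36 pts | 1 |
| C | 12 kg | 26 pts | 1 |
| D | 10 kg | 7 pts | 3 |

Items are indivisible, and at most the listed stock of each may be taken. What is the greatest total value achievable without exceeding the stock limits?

62 pts

Best selections within weight 30 and stock limits:
- 1×B + 1×C: weight 23, value 62
- 1×B + 1×D: weight 21, value 43
- 1×A + 1×B: weight 23, value 43
- 1×B: weight 11, value 36
Best: 62 pts.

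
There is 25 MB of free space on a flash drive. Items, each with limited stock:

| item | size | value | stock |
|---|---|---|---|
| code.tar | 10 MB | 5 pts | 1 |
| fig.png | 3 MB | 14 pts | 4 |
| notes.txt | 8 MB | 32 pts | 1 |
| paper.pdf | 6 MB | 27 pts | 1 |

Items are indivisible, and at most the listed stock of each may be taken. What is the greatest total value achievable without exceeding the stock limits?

101 pts

Top feasible selections:
- 3×fig.png + 1×notes.txt + 1×paper.pdf: size 23, value 101
- 4×fig.png + 1×notes.txt: size 20, value 88
- 2×fig.png + 1×notes.txt + 1×paper.pdf: size 20, value 87
- 4×fig.png + 1×paper.pdf: size 18, value 83
Best: 101 pts.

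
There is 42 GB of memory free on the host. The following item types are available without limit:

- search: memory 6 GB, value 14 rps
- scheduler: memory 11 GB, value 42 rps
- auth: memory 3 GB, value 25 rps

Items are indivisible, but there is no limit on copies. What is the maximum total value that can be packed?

350 rps

Best value-per-unit is auth at 25/3, and filling with it alone uses memory 14×3=42. No mix of the others beats 14×25 = 350.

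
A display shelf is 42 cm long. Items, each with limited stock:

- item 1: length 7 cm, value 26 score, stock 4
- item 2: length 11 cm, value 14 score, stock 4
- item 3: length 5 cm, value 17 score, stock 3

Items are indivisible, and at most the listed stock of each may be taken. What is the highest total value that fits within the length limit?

Top feasible selections:
- 4×item 1 + 2×item 3: length 38, value 138
- 3×item 1 + 3×item 3: length 36, value 129
Best: 138 score.

138 score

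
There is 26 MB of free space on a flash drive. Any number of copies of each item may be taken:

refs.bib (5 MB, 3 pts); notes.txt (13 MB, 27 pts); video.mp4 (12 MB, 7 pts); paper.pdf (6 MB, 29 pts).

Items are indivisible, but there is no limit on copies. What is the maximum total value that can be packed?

116 pts

Best value-per-unit is paper.pdf at 29/6, and filling with it alone uses size 4×6=24. No mix of the others beats 4×29 = 116.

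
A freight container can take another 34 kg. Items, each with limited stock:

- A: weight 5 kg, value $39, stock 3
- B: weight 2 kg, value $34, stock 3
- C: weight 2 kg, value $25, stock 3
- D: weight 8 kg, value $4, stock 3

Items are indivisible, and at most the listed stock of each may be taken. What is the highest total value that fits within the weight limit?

$294

Best selections within weight 34 and stock limits:
- 3×A + 3×B + 3×C: weight 27, value 294
- 3×A + 3×B + 2×C + 1×D: weight 33, value 273
- 3×A + 3×B + 2×C: weight 25, value 269
- 3×A + 2×B + 3×C + 1×D: weight 33, value 264
Best: $294.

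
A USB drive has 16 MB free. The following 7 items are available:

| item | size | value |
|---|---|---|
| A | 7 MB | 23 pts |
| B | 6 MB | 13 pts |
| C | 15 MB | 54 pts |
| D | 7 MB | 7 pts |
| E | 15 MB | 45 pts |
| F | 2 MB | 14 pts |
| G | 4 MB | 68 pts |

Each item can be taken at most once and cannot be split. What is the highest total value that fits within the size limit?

105 pts

This is a 0/1 knapsack; check combinations near the capacity.
- A+F+G: size 7+2+4=13, value 23+14+68=105
- B+F+G: size 6+2+4=12, value 13+14+68=95
- A+G: size 7+4=11, value 23+68=91
Best: 105 pts.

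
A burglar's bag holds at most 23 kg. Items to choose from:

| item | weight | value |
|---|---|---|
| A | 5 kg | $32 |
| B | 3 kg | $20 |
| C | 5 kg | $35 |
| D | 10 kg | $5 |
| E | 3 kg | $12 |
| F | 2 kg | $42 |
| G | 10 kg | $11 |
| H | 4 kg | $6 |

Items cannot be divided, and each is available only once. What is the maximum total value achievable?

Check high-value combinations within 23 kg:
- A+B+C+E+F+H: weight 5+3+5+3+2+4=22, value 32+20+35+12+42+6=147
- A+B+C+E+F: weight 5+3+5+3+2=18, value 32+20+35+12+42=141
- A+B+C+F+H: weight 5+3+5+2+4=19, value 32+20+35+42+6=135
- A+B+C+F: weight 5+3+5+2=15, value 32+20+35+42=129
Best: $147.

$147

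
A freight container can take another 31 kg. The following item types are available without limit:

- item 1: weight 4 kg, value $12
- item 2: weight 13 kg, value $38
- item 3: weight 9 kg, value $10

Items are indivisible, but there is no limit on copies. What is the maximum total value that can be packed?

$88

Best value-per-unit is item 1 at 12/4; filling with it alone gives 7×12 = 84.
Optimal mix: 1×item 1 + 2×item 2 → weight 30, value 88.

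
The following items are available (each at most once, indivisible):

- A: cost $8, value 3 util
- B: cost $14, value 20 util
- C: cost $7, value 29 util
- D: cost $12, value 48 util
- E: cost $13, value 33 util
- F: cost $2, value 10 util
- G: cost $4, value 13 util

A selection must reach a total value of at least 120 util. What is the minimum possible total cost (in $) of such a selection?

34

Subsets with value ≥ 120, sorted by total cost:
- C+D+E+F: cost 34, value 120
- C+D+E+G: cost 36, value 123
- C+D+E+F+G: cost 38, value 133
- B+C+D+F+G: cost 39, value 120
Minimum cost: 34 $.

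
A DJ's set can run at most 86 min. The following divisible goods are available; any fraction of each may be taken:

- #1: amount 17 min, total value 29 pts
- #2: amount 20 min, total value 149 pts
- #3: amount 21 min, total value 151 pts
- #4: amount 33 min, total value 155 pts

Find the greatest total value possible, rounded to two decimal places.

475.47

Take in order of value per unit:
- #2 (149/20 per unit): all 20 → value 149, running total 149.00
- #3 (151/21 per unit): all 21 → value 151, running total 300.00
- #4 (155/33 per unit): all 33 → value 155, running total 455.00
- #1 (29/17 per unit): 12 of 17 → value 12×29/17 = 20.4706, running total 475.47
Total 475.47.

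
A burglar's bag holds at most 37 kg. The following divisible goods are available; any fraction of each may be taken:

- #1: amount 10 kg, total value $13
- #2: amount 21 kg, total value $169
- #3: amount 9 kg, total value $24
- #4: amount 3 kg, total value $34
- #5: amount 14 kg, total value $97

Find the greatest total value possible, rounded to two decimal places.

293.07

Take in order of value per unit:
- #4 (34/3 per unit): all 3 → value 34, running total 34.00
- #2 (169/21 per unit): all 21 → value 169, running total 203.00
- #5 (97/14 per unit): 13 of 14 → value 13×97/14 = 90.0714, running total 293.07
Total 293.07.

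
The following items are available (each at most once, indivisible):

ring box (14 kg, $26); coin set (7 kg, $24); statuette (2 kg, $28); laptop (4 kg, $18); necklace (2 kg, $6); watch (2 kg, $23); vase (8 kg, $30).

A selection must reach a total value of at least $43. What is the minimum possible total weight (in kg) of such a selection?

4

Subsets with value ≥ 43, sorted by total weight:
- statuette+watch: weight 4, value 51
- statuette+necklace+watch: weight 6, value 57
- statuette+laptop: weight 6, value 46
Minimum weight: 4 kg.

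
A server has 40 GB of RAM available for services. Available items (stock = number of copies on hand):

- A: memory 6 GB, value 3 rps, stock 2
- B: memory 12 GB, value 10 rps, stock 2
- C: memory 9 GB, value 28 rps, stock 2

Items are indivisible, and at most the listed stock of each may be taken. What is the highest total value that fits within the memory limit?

Best selections within memory 40 and stock limits:
- 1×A + 1×B + 2×C: memory 36, value 69
- 1×B + 2×C: memory 30, value 66
- 2×A + 2×C: memory 30, value 62
- 1×A + 2×C: memory 24, value 59
Best: 69 rps.

69 rps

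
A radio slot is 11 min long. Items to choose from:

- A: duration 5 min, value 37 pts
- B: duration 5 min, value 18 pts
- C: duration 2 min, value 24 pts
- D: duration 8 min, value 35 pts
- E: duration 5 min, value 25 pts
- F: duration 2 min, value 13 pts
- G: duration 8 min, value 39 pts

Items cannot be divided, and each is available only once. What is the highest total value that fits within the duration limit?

Check high-value combinations within 11 min:
- A+C+F: duration 5+2+2=9, value 37+24+13=74
- C+G: duration 2+8=10, value 24+39=63
- C+E+F: duration 2+5+2=9, value 24+25+13=62
Best: 74 pts.

74 pts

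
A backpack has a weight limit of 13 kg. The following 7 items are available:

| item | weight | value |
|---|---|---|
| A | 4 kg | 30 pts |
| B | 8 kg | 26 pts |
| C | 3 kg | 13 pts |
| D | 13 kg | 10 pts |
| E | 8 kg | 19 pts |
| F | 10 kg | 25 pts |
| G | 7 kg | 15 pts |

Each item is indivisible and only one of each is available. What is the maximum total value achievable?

Check high-value combinations within 13 kg:
- A+B: weight 4+8=12, value 30+26=56
- A+E: weight 4+8=12, value 30+19=49
- A+G: weight 4+7=11, value 30+15=45
- A+C: weight 4+3=7, value 30+13=43
Best: 56 pts.

56 pts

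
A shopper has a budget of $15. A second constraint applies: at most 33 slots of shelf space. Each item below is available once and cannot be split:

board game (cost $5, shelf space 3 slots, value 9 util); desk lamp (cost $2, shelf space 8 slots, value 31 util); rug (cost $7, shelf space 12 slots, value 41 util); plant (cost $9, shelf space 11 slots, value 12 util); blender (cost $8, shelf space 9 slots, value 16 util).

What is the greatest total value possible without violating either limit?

Feasible sets respecting both limits:
- board game+desk lamp+rug: cost 14, shelf space 23, value 81
- desk lamp+rug: cost 9, shelf space 20, value 72
- rug+blender: cost 15, shelf space 21, value 57
- board game+desk lamp+blender: cost 15, shelf space 20, value 56
Best: 81 util.

81 util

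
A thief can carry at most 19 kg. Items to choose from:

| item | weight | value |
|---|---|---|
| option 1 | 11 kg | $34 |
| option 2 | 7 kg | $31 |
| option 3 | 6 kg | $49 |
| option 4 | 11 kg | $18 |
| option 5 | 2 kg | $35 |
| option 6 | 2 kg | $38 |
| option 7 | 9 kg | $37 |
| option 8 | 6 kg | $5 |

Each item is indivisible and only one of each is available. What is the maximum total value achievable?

Check high-value combinations within 19 kg:
- option 3+option 5+option 6+option 7: weight 6+2+2+9=19, value 49+35+38+37=159
- option 2+option 3+option 5+option 6: weight 7+6+2+2=17, value 31+49+35+38=153
- option 3+option 5+option 6+option 8: weight 6+2+2+6=16, value 49+35+38+5=127
- option 3+option 6+option 7: weight 6+2+9=17, value 49+38+37=124
- option 3+option 5+option 6: weight 6+2+2=10, value 49+35+38=122
Best: $159.

$159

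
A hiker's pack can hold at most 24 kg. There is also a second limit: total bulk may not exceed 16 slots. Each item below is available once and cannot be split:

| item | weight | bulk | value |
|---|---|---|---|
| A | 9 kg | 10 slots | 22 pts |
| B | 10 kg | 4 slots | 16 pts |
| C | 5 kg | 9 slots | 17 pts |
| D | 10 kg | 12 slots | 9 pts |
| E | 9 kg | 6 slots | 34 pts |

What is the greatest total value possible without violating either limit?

56 pts

Feasible sets respecting both limits:
- A+E: weight 18, bulk 16, value 56
- C+E: weight 14, bulk 15, value 51
- B+E: weight 19, bulk 10, value 50
- A+B: weight 19, bulk 14, value 38
Best: 56 pts.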